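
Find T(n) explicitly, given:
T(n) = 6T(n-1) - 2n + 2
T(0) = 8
First-order linear with linear forcing.
Homogeneous solution: T_h(n) = A·(6)^n.
Try particular T_p(n) = pn + q. Substituting:
  pn + q = 6(p(n-1) + q) - 2n + 2.
Matching the n-coefficient: p = 6p - 2 ⇒ p = \frac{2}{5}.
Matching constants: q = -6p + 6q + 2 ⇒ q = \frac{2}{25}.
General: T(n) = A·(6)^n + \frac{2 n}{5} + \frac{2}{25}.
Apply T(0) = 8: A + \frac{2}{25} = 8 ⇒ A = \frac{198}{25}.
So T(n) = \frac{198 \cdot 6^{n}}{25} + \frac{2 n}{5} + \frac{2}{25}.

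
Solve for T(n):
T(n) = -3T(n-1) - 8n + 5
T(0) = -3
First-order linear with linear forcing.
Homogeneous solution: T_h(n) = A·(-3)^n.
Try particular T_p(n) = pn + q. Substituting:
  pn + q = -3(p(n-1) + q) - 8n + 5.
Matching the n-coefficient: p = -3p - 8 ⇒ p = -2.
Matching constants: q = 3p - 3q + 5 ⇒ q = - \frac{1}{4}.
General: T(n) = A·(-3)^n - 2 n - \frac{1}{4}.
Apply T(0) = -3: A - \frac{1}{4} = -3 ⇒ A = - \frac{11}{4}.
So T(n) = - \frac{11 \left(-3\right)^{n}}{4} - 2 n - \frac{1}{4}.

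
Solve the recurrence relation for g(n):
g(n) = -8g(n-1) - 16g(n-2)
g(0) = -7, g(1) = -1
Characteristic equation: x² + 8x + 16 = 0, which is (x - (-4))².
Repeated root r = -4.
General solution: g(n) = (A + Bn)·(-4)^n.
From g(0) = -7: A = -7.
From g(1) = -1: (A + B)·(-4) = -1 ⇒ B = \frac{29}{4}.
So g(n) = \left(\frac{29 n}{4} - 7\right) \cdot (-4)^n.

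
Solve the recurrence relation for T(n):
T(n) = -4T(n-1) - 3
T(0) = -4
First-order linear non-homogeneous.
Homogeneous solution: T_h(n) = A·(-4)^n.
Try constant particular solution T_p = K: K = -4K - 3 ⇒ K = - \frac{3}{5}.
General: T(n) = A·(-4)^n - \frac{3}{5}.
Apply T(0) = -4: A - \frac{3}{5} = -4 ⇒ A = - \frac{17}{5}.
So T(n) = - \frac{17 \left(-4\right)^{n}}{5} - \frac{3}{5}.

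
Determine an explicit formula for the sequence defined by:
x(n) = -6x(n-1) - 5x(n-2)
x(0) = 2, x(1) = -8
Characteristic equation: x² + 6x + 5 = 0, which factors as (x - (-5))(x - (-1)) = 0.
Roots r₁ = -5, r₂ = -1 (distinct).
General solution: x(n) = A·(-5)^n + B·(-1)^n.
From x(0) = 2: A + B = 2.
From x(1) = -8: -5A - B = -8.
Solving: A = \frac{3}{2}, B = \frac{1}{2}.
So x(n) = \frac{\left(-1\right)^{n}}{2} + \frac{3 \left(-5\right)^{n}}{2}.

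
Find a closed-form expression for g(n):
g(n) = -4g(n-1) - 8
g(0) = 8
First-order linear non-homogeneous.
Homogeneous solution: g_h(n) = A·(-4)^n.
Try constant particular solution g_p = K: K = -4K - 8 ⇒ K = - \frac{8}{5}.
General: g(n) = A·(-4)^n - \frac{8}{5}.
Apply g(0) = 8: A - \frac{8}{5} = 8 ⇒ A = \frac{48}{5}.
So g(n) = \frac{48 \left(-4\right)^{n}}{5} - \frac{8}{5}.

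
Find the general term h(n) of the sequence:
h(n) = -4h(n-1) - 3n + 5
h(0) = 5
First-order linear with linear forcing.
Homogeneous solution: h_h(n) = A·(-4)^n.
Try particular h_p(n) = pn + q. Substituting:
  pn + q = -4(p(n-1) + q) - 3n + 5.
Matching the n-coefficient: p = -4p - 3 ⇒ p = - \frac{3}{5}.
Matching constants: q = 4p - 4q + 5 ⇒ q = \frac{13}{25}.
General: h(n) = A·(-4)^n - \frac{3 n}{5} + \frac{13}{25}.
Apply h(0) = 5: A + \frac{13}{25} = 5 ⇒ A = \frac{112}{25}.
So h(n) = \frac{112 \left(-4\right)^{n}}{25} - \frac{3 n}{5} + \frac{13}{25}.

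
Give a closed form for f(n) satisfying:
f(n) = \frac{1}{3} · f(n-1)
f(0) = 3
Pure geometric recurrence with ratio \frac{1}{3}.
By induction f(n) = f(0) · (\frac{1}{3})^n = 3 \cdot 3^{- n}.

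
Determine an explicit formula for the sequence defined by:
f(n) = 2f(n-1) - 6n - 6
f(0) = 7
First-order linear with linear forcing.
Homogeneous solution: f_h(n) = A·(2)^n.
Try particular f_p(n) = pn + q. Substituting:
  pn + q = 2(p(n-1) + q) - 6n - 6.
Matching the n-coefficient: p = 2p - 6 ⇒ p = 6.
Matching constants: q = -2p + 2q - 6 ⇒ q = 18.
General: f(n) = A·(2)^n + 6 n + 18.
Apply f(0) = 7: A + 18 = 7 ⇒ A = -11.
So f(n) = - 11 \cdot 2^{n} + 6 n + 18.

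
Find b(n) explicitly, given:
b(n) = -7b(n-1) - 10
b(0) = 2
First-order linear non-homogeneous.
Homogeneous solution: b_h(n) = A·(-7)^n.
Try constant particular solution b_p = K: K = -7K - 10 ⇒ K = - \frac{5}{4}.
General: b(n) = A·(-7)^n - \frac{5}{4}.
Apply b(0) = 2: A - \frac{5}{4} = 2 ⇒ A = \frac{13}{4}.
So b(n) = \frac{13 \left(-7\right)^{n}}{4} - \frac{5}{4}.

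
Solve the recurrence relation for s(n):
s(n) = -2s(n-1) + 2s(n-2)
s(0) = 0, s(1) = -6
Characteristic equation: x² + 2x - 2 = 0.
Discriminant Δ = (-2)² + 4·(2) = 12.
Roots r₁,₂ = (-2 ± √12)/2, so r₁ = -1 + \sqrt{3}, r₂ = - \sqrt{3} - 1.
General solution: s(n) = A·r₁^n + B·r₂^n.
From the initial conditions, A + B = 0 and r₁A + r₂B = -6.
Since r₁ - r₂ = √12: A = (-6 - (0)r₂)/√12 = - \sqrt{3}, and B = 0 - A = \sqrt{3}.
So s(n) = \left(- \sqrt{3}\right)\left(-1 + \sqrt{3}\right)^n + \left(\sqrt{3}\right)\left(- \sqrt{3} - 1\right)^n.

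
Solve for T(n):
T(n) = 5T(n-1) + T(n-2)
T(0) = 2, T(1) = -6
Characteristic equation: x² - 5x - 1 = 0.
Discriminant Δ = (5)² + 4·(1) = 29.
Roots r₁,₂ = (5 ± √29)/2, so r₁ = \frac{5}{2} + \frac{\sqrt{29}}{2}, r₂ = \frac{5}{2} - \frac{\sqrt{29}}{2}.
General solution: T(n) = A·r₁^n + B·r₂^n.
From the initial conditions, A + B = 2 and r₁A + r₂B = -6.
Since r₁ - r₂ = √29: A = (-6 - (2)r₂)/√29 = 1 - \frac{11 \sqrt{29}}{29}, and B = 2 - A = 1 + \frac{11 \sqrt{29}}{29}.
So T(n) = \left(1 - \frac{11 \sqrt{29}}{29}\right)\left(\frac{5}{2} + \frac{\sqrt{29}}{2}\right)^n + \left(1 + \frac{11 \sqrt{29}}{29}\right)\left(\frac{5}{2} - \frac{\sqrt{29}}{2}\right)^n.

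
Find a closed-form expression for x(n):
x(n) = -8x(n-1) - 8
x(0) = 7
First-order linear non-homogeneous.
Homogeneous solution: x_h(n) = A·(-8)^n.
Try constant particular solution x_p = K: K = -8K - 8 ⇒ K = - \frac{8}{9}.
General: x(n) = A·(-8)^n - \frac{8}{9}.
Apply x(0) = 7: A - \frac{8}{9} = 7 ⇒ A = \frac{71}{9}.
So x(n) = \frac{71 \left(-8\right)^{n}}{9} - \frac{8}{9}.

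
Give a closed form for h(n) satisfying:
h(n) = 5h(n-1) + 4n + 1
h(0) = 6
First-order linear with linear forcing.
Homogeneous solution: h_h(n) = A·(5)^n.
Try particular h_p(n) = pn + q. Substituting:
  pn + q = 5(p(n-1) + q) + 4n + 1.
Matching the n-coefficient: p = 5p + 4 ⇒ p = -1.
Matching constants: q = -5p + 5q + 1 ⇒ q = - \frac{3}{2}.
General: h(n) = A·(5)^n - n - \frac{3}{2}.
Apply h(0) = 6: A - \frac{3}{2} = 6 ⇒ A = \frac{15}{2}.
So h(n) = \frac{15 \cdot 5^{n}}{2} - n - \frac{3}{2}.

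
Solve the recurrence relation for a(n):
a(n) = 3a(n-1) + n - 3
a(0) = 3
First-order linear with linear forcing.
Homogeneous solution: a_h(n) = A·(3)^n.
Try particular a_p(n) = pn + q. Substituting:
  pn + q = 3(p(n-1) + q) + n - 3.
Matching the n-coefficient: p = 3p + 1 ⇒ p = - \frac{1}{2}.
Matching constants: q = -3p + 3q - 3 ⇒ q = \frac{3}{4}.
General: a(n) = A·(3)^n - \frac{n}{2} + \frac{3}{4}.
Apply a(0) = 3: A + \frac{3}{4} = 3 ⇒ A = \frac{9}{4}.
So a(n) = \frac{9 \cdot 3^{n}}{4} - \frac{n}{2} + \frac{3}{4}.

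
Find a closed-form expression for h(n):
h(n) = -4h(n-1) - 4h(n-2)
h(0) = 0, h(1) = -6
Characteristic equation: x² + 4x + 4 = 0, which is (x - (-2))².
Repeated root r = -2.
General solution: h(n) = (A + Bn)·(-2)^n.
From h(0) = 0: A = 0.
From h(1) = -6: (A + B)·(-2) = -6 ⇒ B = 3.
So h(n) = \left(3 n\right) \cdot (-2)^n.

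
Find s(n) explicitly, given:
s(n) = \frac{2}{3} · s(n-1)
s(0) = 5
Pure geometric recurrence with ratio \frac{2}{3}.
By induction s(n) = s(0) · (\frac{2}{3})^n = 5 \left(\frac{2}{3}\right)^{n}.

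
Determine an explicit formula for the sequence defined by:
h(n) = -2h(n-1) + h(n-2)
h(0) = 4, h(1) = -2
Characteristic equation: x² + 2x - 1 = 0.
Discriminant Δ = (-2)² + 4·(1) = 8.
Roots r₁,₂ = (-2 ± √8)/2, so r₁ = -1 + \sqrt{2}, r₂ = - \sqrt{2} - 1.
General solution: h(n) = A·r₁^n + B·r₂^n.
From the initial conditions, A + B = 4 and r₁A + r₂B = -2.
Since r₁ - r₂ = √8: A = (-2 - (4)r₂)/√8 = \frac{\sqrt{2}}{2} + 2, and B = 4 - A = 2 - \frac{\sqrt{2}}{2}.
So h(n) = \left(\frac{\sqrt{2}}{2} + 2\right)\left(-1 + \sqrt{2}\right)^n + \left(2 - \frac{\sqrt{2}}{2}\right)\left(- \sqrt{2} - 1\right)^n.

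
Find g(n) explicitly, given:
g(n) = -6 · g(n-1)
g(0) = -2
Pure geometric recurrence with ratio -6.
By induction g(n) = g(0) · (-6)^n = - 2 \left(-6\right)^{n}.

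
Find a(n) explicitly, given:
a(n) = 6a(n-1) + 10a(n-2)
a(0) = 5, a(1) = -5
Characteristic equation: x² - 6x - 10 = 0.
Discriminant Δ = (6)² + 4·(10) = 76.
Roots r₁,₂ = (6 ± √76)/2, so r₁ = 3 + \sqrt{19}, r₂ = 3 - \sqrt{19}.
General solution: a(n) = A·r₁^n + B·r₂^n.
From the initial conditions, A + B = 5 and r₁A + r₂B = -5.
Since r₁ - r₂ = √76: A = (-5 - (5)r₂)/√76 = \frac{5}{2} - \frac{10 \sqrt{19}}{19}, and B = 5 - A = \frac{10 \sqrt{19}}{19} + \frac{5}{2}.
So a(n) = \left(\frac{5}{2} - \frac{10 \sqrt{19}}{19}\right)\left(3 + \sqrt{19}\right)^n + \left(\frac{10 \sqrt{19}}{19} + \frac{5}{2}\right)\left(3 - \sqrt{19}\right)^n.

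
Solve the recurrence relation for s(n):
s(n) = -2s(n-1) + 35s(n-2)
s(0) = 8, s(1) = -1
Characteristic equation: x² + 2x - 35 = 0, which factors as (x - (5))(x - (-7)) = 0.
Roots r₁ = 5, r₂ = -7 (distinct).
General solution: s(n) = A·(5)^n + B·(-7)^n.
From s(0) = 8: A + B = 8.
From s(1) = -1: 5A - 7B = -1.
Solving: A = \frac{55}{12}, B = \frac{41}{12}.
So s(n) = \frac{41 \left(-7\right)^{n}}{12} + \frac{55 \cdot 5^{n}}{12}.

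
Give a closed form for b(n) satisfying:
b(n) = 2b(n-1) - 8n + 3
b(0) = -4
First-order linear with linear forcing.
Homogeneous solution: b_h(n) = A·(2)^n.
Try particular b_p(n) = pn + q. Substituting:
  pn + q = 2(p(n-1) + q) - 8n + 3.
Matching the n-coefficient: p = 2p - 8 ⇒ p = 8.
Matching constants: q = -2p + 2q + 3 ⇒ q = 13.
General: b(n) = A·(2)^n + 8 n + 13.
Apply b(0) = -4: A + 13 = -4 ⇒ A = -17.
So b(n) = - 17 \cdot 2^{n} + 8 n + 13.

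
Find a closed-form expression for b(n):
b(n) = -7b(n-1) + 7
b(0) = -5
First-order linear non-homogeneous.
Homogeneous solution: b_h(n) = A·(-7)^n.
Try constant particular solution b_p = K: K = -7K + 7 ⇒ K = \frac{7}{8}.
General: b(n) = A·(-7)^n + \frac{7}{8}.
Apply b(0) = -5: A + \frac{7}{8} = -5 ⇒ A = - \frac{47}{8}.
So b(n) = \frac{7}{8} - \frac{47 \left(-7\right)^{n}}{8}.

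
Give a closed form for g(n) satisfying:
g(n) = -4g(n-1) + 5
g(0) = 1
First-order linear non-homogeneous.
Homogeneous solution: g_h(n) = A·(-4)^n.
Try constant particular solution g_p = K: K = -4K + 5 ⇒ K = 1.
General: g(n) = A·(-4)^n + 1.
Apply g(0) = 1: A + 1 = 1 ⇒ A = 0.
So g(n) = 1.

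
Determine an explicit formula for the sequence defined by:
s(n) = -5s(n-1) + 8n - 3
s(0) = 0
First-order linear with linear forcing.
Homogeneous solution: s_h(n) = A·(-5)^n.
Try particular s_p(n) = pn + q. Substituting:
  pn + q = -5(p(n-1) + q) + 8n - 3.
Matching the n-coefficient: p = -5p + 8 ⇒ p = \frac{4}{3}.
Matching constants: q = 5p - 5q - 3 ⇒ q = \frac{11}{18}.
General: s(n) = A·(-5)^n + \frac{4 n}{3} + \frac{11}{18}.
Apply s(0) = 0: A + \frac{11}{18} = 0 ⇒ A = - \frac{11}{18}.
So s(n) = - \frac{11 \left(-5\right)^{n}}{18} + \frac{4 n}{3} + \frac{11}{18}.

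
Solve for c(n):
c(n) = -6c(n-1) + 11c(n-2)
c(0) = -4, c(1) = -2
Characteristic equation: x² + 6x - 11 = 0.
Discriminant Δ = (-6)² + 4·(11) = 80.
Roots r₁,₂ = (-6 ± √80)/2, so r₁ = -3 + 2 \sqrt{5}, r₂ = - 2 \sqrt{5} - 3.
General solution: c(n) = A·r₁^n + B·r₂^n.
From the initial conditions, A + B = -4 and r₁A + r₂B = -2.
Since r₁ - r₂ = √80: A = (-2 - (-4)r₂)/√80 = -2 - \frac{7 \sqrt{5}}{10}, and B = -4 - A = -2 + \frac{7 \sqrt{5}}{10}.
So c(n) = \left(-2 - \frac{7 \sqrt{5}}{10}\right)\left(-3 + 2 \sqrt{5}\right)^n + \left(-2 + \frac{7 \sqrt{5}}{10}\right)\left(- 2 \sqrt{5} - 3\right)^n.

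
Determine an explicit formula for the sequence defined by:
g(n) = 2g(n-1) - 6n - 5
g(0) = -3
First-order linear with linear forcing.
Homogeneous solution: g_h(n) = A·(2)^n.
Try particular g_p(n) = pn + q. Substituting:
  pn + q = 2(p(n-1) + q) - 6n - 5.
Matching the n-coefficient: p = 2p - 6 ⇒ p = 6.
Matching constants: q = -2p + 2q - 5 ⇒ q = 17.
General: g(n) = A·(2)^n + 6 n + 17.
Apply g(0) = -3: A + 17 = -3 ⇒ A = -20.
So g(n) = - 20 \cdot 2^{n} + 6 n + 17.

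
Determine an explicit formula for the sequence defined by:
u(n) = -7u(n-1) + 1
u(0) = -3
First-order linear non-homogeneous.
Homogeneous solution: u_h(n) = A·(-7)^n.
Try constant particular solution u_p = K: K = -7K + 1 ⇒ K = \frac{1}{8}.
General: u(n) = A·(-7)^n + \frac{1}{8}.
Apply u(0) = -3: A + \frac{1}{8} = -3 ⇒ A = - \frac{25}{8}.
So u(n) = \frac{1}{8} - \frac{25 \left(-7\right)^{n}}{8}.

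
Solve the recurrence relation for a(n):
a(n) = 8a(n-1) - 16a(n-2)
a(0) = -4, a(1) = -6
Characteristic equation: x² - 8x + 16 = 0, which is (x - (4))².
Repeated root r = 4.
General solution: a(n) = (A + Bn)·(4)^n.
From a(0) = -4: A = -4.
From a(1) = -6: (A + B)·(4) = -6 ⇒ B = \frac{5}{2}.
So a(n) = \left(\frac{5 n}{2} - 4\right) \cdot (4)^n.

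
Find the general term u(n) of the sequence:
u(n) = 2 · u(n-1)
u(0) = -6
Pure geometric recurrence with ratio 2.
By induction u(n) = u(0) · (2)^n = - 6 \cdot 2^{n}.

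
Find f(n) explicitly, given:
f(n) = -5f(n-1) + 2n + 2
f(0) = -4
First-order linear with linear forcing.
Homogeneous solution: f_h(n) = A·(-5)^n.
Try particular f_p(n) = pn + q. Substituting:
  pn + q = -5(p(n-1) + q) + 2n + 2.
Matching the n-coefficient: p = -5p + 2 ⇒ p = \frac{1}{3}.
Matching constants: q = 5p - 5q + 2 ⇒ q = \frac{11}{18}.
General: f(n) = A·(-5)^n + \frac{n}{3} + \frac{11}{18}.
Apply f(0) = -4: A + \frac{11}{18} = -4 ⇒ A = - \frac{83}{18}.
So f(n) = - \frac{83 \left(-5\right)^{n}}{18} + \frac{n}{3} + \frac{11}{18}.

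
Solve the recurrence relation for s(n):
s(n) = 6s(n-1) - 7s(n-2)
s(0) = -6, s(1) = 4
Characteristic equation: x² - 6x + 7 = 0.
Discriminant Δ = (6)² + 4·(-7) = 8.
Roots r₁,₂ = (6 ± √8)/2, so r₁ = \sqrt{2} + 3, r₂ = 3 - \sqrt{2}.
General solution: s(n) = A·r₁^n + B·r₂^n.
From the initial conditions, A + B = -6 and r₁A + r₂B = 4.
Since r₁ - r₂ = √8: A = (4 - (-6)r₂)/√8 = -3 + \frac{11 \sqrt{2}}{2}, and B = -6 - A = - \frac{11 \sqrt{2}}{2} - 3.
So s(n) = \left(-3 + \frac{11 \sqrt{2}}{2}\right)\left(\sqrt{2} + 3\right)^n + \left(- \frac{11 \sqrt{2}}{2} - 3\right)\left(3 - \sqrt{2}\right)^n.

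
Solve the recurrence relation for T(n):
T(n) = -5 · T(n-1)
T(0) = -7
Pure geometric recurrence with ratio -5.
By induction T(n) = T(0) · (-5)^n = - 7 \left(-5\right)^{n}.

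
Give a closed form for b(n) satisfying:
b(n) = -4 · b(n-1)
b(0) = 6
Pure geometric recurrence with ratio -4.
By induction b(n) = b(0) · (-4)^n = 6 \left(-4\right)^{n}.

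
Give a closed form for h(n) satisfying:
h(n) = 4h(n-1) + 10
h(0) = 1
First-order linear non-homogeneous.
Homogeneous solution: h_h(n) = A·(4)^n.
Try constant particular solution h_p = K: K = 4K + 10 ⇒ K = - \frac{10}{3}.
General: h(n) = A·(4)^n - \frac{10}{3}.
Apply h(0) = 1: A - \frac{10}{3} = 1 ⇒ A = \frac{13}{3}.
So h(n) = \frac{13 \cdot 4^{n}}{3} - \frac{10}{3}.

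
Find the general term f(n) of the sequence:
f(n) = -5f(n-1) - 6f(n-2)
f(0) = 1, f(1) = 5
Characteristic equation: x² + 5x + 6 = 0, which factors as (x - (-2))(x - (-3)) = 0.
Roots r₁ = -2, r₂ = -3 (distinct).
General solution: f(n) = A·(-2)^n + B·(-3)^n.
From f(0) = 1: A + B = 1.
From f(1) = 5: -2A - 3B = 5.
Solving: A = 8, B = -7.
So f(n) = 8 \left(-2\right)^{n} - 7 \left(-3\right)^{n}.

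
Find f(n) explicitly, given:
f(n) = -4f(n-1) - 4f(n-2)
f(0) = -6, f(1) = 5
Characteristic equation: x² + 4x + 4 = 0, which is (x - (-2))².
Repeated root r = -2.
General solution: f(n) = (A + Bn)·(-2)^n.
From f(0) = -6: A = -6.
From f(1) = 5: (A + B)·(-2) = 5 ⇒ B = \frac{7}{2}.
So f(n) = \left(\frac{7 n}{2} - 6\right) \cdot (-2)^n.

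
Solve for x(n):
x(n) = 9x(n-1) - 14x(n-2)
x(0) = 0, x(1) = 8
Characteristic equation: x² - 9x + 14 = 0, which factors as (x - (7))(x - (2)) = 0.
Roots r₁ = 7, r₂ = 2 (distinct).
General solution: x(n) = A·(7)^n + B·(2)^n.
From x(0) = 0: A + B = 0.
From x(1) = 8: 7A + 2B = 8.
Solving: A = \frac{8}{5}, B = - \frac{8}{5}.
So x(n) = - \frac{8 \cdot 2^{n}}{5} + \frac{8 \cdot 7^{n}}{5}.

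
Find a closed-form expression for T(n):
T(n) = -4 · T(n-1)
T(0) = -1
Pure geometric recurrence with ratio -4.
By induction T(n) = T(0) · (-4)^n = - \left(-4\right)^{n}.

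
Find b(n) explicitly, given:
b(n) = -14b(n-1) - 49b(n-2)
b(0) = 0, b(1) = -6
Characteristic equation: x² + 14x + 49 = 0, which is (x - (-7))².
Repeated root r = -7.
General solution: b(n) = (A + Bn)·(-7)^n.
From b(0) = 0: A = 0.
From b(1) = -6: (A + B)·(-7) = -6 ⇒ B = \frac{6}{7}.
So b(n) = \left(\frac{6 n}{7}\right) \cdot (-7)^n.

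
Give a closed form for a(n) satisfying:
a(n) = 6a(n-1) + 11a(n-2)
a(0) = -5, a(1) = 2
Characteristic equation: x² - 6x - 11 = 0.
Discriminant Δ = (6)² + 4·(11) = 80.
Roots r₁,₂ = (6 ± √80)/2, so r₁ = 3 + 2 \sqrt{5}, r₂ = 3 - 2 \sqrt{5}.
General solution: a(n) = A·r₁^n + B·r₂^n.
From the initial conditions, A + B = -5 and r₁A + r₂B = 2.
Since r₁ - r₂ = √80: A = (2 - (-5)r₂)/√80 = - \frac{5}{2} + \frac{17 \sqrt{5}}{20}, and B = -5 - A = - \frac{5}{2} - \frac{17 \sqrt{5}}{20}.
So a(n) = \left(- \frac{5}{2} + \frac{17 \sqrt{5}}{20}\right)\left(3 + 2 \sqrt{5}\right)^n + \left(- \frac{5}{2} - \frac{17 \sqrt{5}}{20}\right)\left(3 - 2 \sqrt{5}\right)^n.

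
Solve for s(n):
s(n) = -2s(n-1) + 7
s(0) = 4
First-order linear non-homogeneous.
Homogeneous solution: s_h(n) = A·(-2)^n.
Try constant particular solution s_p = K: K = -2K + 7 ⇒ K = \frac{7}{3}.
General: s(n) = A·(-2)^n + \frac{7}{3}.
Apply s(0) = 4: A + \frac{7}{3} = 4 ⇒ A = \frac{5}{3}.
So s(n) = \frac{5 \left(-2\right)^{n}}{3} + \frac{7}{3}.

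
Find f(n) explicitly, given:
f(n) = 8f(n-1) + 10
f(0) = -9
First-order linear non-homogeneous.
Homogeneous solution: f_h(n) = A·(8)^n.
Try constant particular solution f_p = K: K = 8K + 10 ⇒ K = - \frac{10}{7}.
General: f(n) = A·(8)^n - \frac{10}{7}.
Apply f(0) = -9: A - \frac{10}{7} = -9 ⇒ A = - \frac{53}{7}.
So f(n) = - \frac{53 \cdot 8^{n}}{7} - \frac{10}{7}.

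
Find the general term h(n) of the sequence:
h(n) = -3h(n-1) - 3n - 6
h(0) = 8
First-order linear with linear forcing.
Homogeneous solution: h_h(n) = A·(-3)^n.
Try particular h_p(n) = pn + q. Substituting:
  pn + q = -3(p(n-1) + q) - 3n - 6.
Matching the n-coefficient: p = -3p - 3 ⇒ p = - \frac{3}{4}.
Matching constants: q = 3p - 3q - 6 ⇒ q = - \frac{33}{16}.
General: h(n) = A·(-3)^n - \frac{3 n}{4} - \frac{33}{16}.
Apply h(0) = 8: A - \frac{33}{16} = 8 ⇒ A = \frac{161}{16}.
So h(n) = \frac{161 \left(-3\right)^{n}}{16} - \frac{3 n}{4} - \frac{33}{16}.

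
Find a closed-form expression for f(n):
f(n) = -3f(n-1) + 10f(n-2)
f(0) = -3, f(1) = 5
Characteristic equation: x² + 3x - 10 = 0, which factors as (x - (-5))(x - (2)) = 0.
Roots r₁ = -5, r₂ = 2 (distinct).
General solution: f(n) = A·(-5)^n + B·(2)^n.
From f(0) = -3: A + B = -3.
From f(1) = 5: -5A + 2B = 5.
Solving: A = - \frac{11}{7}, B = - \frac{10}{7}.
So f(n) = - \frac{11 \left(-5\right)^{n}}{7} - \frac{10 \cdot 2^{n}}{7}.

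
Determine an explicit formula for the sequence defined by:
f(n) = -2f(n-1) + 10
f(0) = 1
First-order linear non-homogeneous.
Homogeneous solution: f_h(n) = A·(-2)^n.
Try constant particular solution f_p = K: K = -2K + 10 ⇒ K = \frac{10}{3}.
General: f(n) = A·(-2)^n + \frac{10}{3}.
Apply f(0) = 1: A + \frac{10}{3} = 1 ⇒ A = - \frac{7}{3}.
So f(n) = \frac{10}{3} - \frac{7 \left(-2\right)^{n}}{3}.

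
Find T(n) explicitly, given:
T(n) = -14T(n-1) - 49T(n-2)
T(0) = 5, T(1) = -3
Characteristic equation: x² + 14x + 49 = 0, which is (x - (-7))².
Repeated root r = -7.
General solution: T(n) = (A + Bn)·(-7)^n.
From T(0) = 5: A = 5.
From T(1) = -3: (A + B)·(-7) = -3 ⇒ B = - \frac{32}{7}.
So T(n) = \left(5 - \frac{32 n}{7}\right) \cdot (-7)^n.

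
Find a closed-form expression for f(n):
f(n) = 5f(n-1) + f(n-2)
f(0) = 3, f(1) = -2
Characteristic equation: x² - 5x - 1 = 0.
Discriminant Δ = (5)² + 4·(1) = 29.
Roots r₁,₂ = (5 ± √29)/2, so r₁ = \frac{5}{2} + \frac{\sqrt{29}}{2}, r₂ = \frac{5}{2} - \frac{\sqrt{29}}{2}.
General solution: f(n) = A·r₁^n + B·r₂^n.
From the initial conditions, A + B = 3 and r₁A + r₂B = -2.
Since r₁ - r₂ = √29: A = (-2 - (3)r₂)/√29 = \frac{3}{2} - \frac{19 \sqrt{29}}{58}, and B = 3 - A = \frac{3}{2} + \frac{19 \sqrt{29}}{58}.
So f(n) = \left(\frac{3}{2} - \frac{19 \sqrt{29}}{58}\right)\left(\frac{5}{2} + \frac{\sqrt{29}}{2}\right)^n + \left(\frac{3}{2} + \frac{19 \sqrt{29}}{58}\right)\left(\frac{5}{2} - \frac{\sqrt{29}}{2}\right)^n.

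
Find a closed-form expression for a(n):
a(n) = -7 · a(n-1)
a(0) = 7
Pure geometric recurrence with ratio -7.
By induction a(n) = a(0) · (-7)^n = 7 \left(-7\right)^{n}.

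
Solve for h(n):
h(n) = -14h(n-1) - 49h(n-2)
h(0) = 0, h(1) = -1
Characteristic equation: x² + 14x + 49 = 0, which is (x - (-7))².
Repeated root r = -7.
General solution: h(n) = (A + Bn)·(-7)^n.
From h(0) = 0: A = 0.
From h(1) = -1: (A + B)·(-7) = -1 ⇒ B = \frac{1}{7}.
So h(n) = \left(\frac{n}{7}\right) \cdot (-7)^n.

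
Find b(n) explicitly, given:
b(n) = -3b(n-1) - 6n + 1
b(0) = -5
First-order linear with linear forcing.
Homogeneous solution: b_h(n) = A·(-3)^n.
Try particular b_p(n) = pn + q. Substituting:
  pn + q = -3(p(n-1) + q) - 6n + 1.
Matching the n-coefficient: p = -3p - 6 ⇒ p = - \frac{3}{2}.
Matching constants: q = 3p - 3q + 1 ⇒ q = - \frac{7}{8}.
General: b(n) = A·(-3)^n - \frac{3 n}{2} - \frac{7}{8}.
Apply b(0) = -5: A - \frac{7}{8} = -5 ⇒ A = - \frac{33}{8}.
So b(n) = - \frac{33 \left(-3\right)^{n}}{8} - \frac{3 n}{2} - \frac{7}{8}.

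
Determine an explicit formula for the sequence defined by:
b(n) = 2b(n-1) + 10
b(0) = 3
First-order linear non-homogeneous.
Homogeneous solution: b_h(n) = A·(2)^n.
Try constant particular solution b_p = K: K = 2K + 10 ⇒ K = -10.
General: b(n) = A·(2)^n - 10.
Apply b(0) = 3: A - 10 = 3 ⇒ A = 13.
So b(n) = 13 \cdot 2^{n} - 10.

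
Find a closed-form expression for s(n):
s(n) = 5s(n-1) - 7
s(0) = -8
First-order linear non-homogeneous.
Homogeneous solution: s_h(n) = A·(5)^n.
Try constant particular solution s_p = K: K = 5K - 7 ⇒ K = \frac{7}{4}.
General: s(n) = A·(5)^n + \frac{7}{4}.
Apply s(0) = -8: A + \frac{7}{4} = -8 ⇒ A = - \frac{39}{4}.
So s(n) = \frac{7}{4} - \frac{39 \cdot 5^{n}}{4}.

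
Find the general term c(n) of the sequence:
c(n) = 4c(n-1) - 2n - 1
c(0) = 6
First-order linear with linear forcing.
Homogeneous solution: c_h(n) = A·(4)^n.
Try particular c_p(n) = pn + q. Substituting:
  pn + q = 4(p(n-1) + q) - 2n - 1.
Matching the n-coefficient: p = 4p - 2 ⇒ p = \frac{2}{3}.
Matching constants: q = -4p + 4q - 1 ⇒ q = \frac{11}{9}.
General: c(n) = A·(4)^n + \frac{2 n}{3} + \frac{11}{9}.
Apply c(0) = 6: A + \frac{11}{9} = 6 ⇒ A = \frac{43}{9}.
So c(n) = \frac{43 \cdot 4^{n}}{9} + \frac{2 n}{3} + \frac{11}{9}.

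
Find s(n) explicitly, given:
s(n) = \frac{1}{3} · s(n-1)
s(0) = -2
Pure geometric recurrence with ratio \frac{1}{3}.
By induction s(n) = s(0) · (\frac{1}{3})^n = - 2 \cdot 3^{- n}.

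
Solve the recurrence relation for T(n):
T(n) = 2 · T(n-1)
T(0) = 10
Pure geometric recurrence with ratio 2.
By induction T(n) = T(0) · (2)^n = 10 \cdot 2^{n}.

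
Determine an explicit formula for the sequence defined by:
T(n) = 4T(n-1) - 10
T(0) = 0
First-order linear non-homogeneous.
Homogeneous solution: T_h(n) = A·(4)^n.
Try constant particular solution T_p = K: K = 4K - 10 ⇒ K = \frac{10}{3}.
General: T(n) = A·(4)^n + \frac{10}{3}.
Apply T(0) = 0: A + \frac{10}{3} = 0 ⇒ A = - \frac{10}{3}.
So T(n) = \frac{10}{3} - \frac{10 \cdot 4^{n}}{3}.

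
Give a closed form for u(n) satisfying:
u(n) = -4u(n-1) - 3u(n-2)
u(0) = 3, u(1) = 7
Characteristic equation: x² + 4x + 3 = 0, which factors as (x - (-1))(x - (-3)) = 0.
Roots r₁ = -1, r₂ = -3 (distinct).
General solution: u(n) = A·(-1)^n + B·(-3)^n.
From u(0) = 3: A + B = 3.
From u(1) = 7: -A - 3B = 7.
Solving: A = 8, B = -5.
So u(n) = 8 \left(-1\right)^{n} - 5 \left(-3\right)^{n}.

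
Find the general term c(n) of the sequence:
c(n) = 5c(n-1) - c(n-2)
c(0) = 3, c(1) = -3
Characteristic equation: x² - 5x + 1 = 0.
Discriminant Δ = (5)² + 4·(-1) = 21.
Roots r₁,₂ = (5 ± √21)/2, so r₁ = \frac{\sqrt{21}}{2} + \frac{5}{2}, r₂ = \frac{5}{2} - \frac{\sqrt{21}}{2}.
General solution: c(n) = A·r₁^n + B·r₂^n.
From the initial conditions, A + B = 3 and r₁A + r₂B = -3.
Since r₁ - r₂ = √21: A = (-3 - (3)r₂)/√21 = \frac{3}{2} - \frac{\sqrt{21}}{2}, and B = 3 - A = \frac{3}{2} + \frac{\sqrt{21}}{2}.
So c(n) = \left(\frac{3}{2} - \frac{\sqrt{21}}{2}\right)\left(\frac{\sqrt{21}}{2} + \frac{5}{2}\right)^n + \left(\frac{3}{2} + \frac{\sqrt{21}}{2}\right)\left(\frac{5}{2} - \frac{\sqrt{21}}{2}\right)^n.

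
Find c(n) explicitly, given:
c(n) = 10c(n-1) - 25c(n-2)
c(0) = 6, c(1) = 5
Characteristic equation: x² - 10x + 25 = 0, which is (x - (5))².
Repeated root r = 5.
General solution: c(n) = (A + Bn)·(5)^n.
From c(0) = 6: A = 6.
From c(1) = 5: (A + B)·(5) = 5 ⇒ B = -5.
So c(n) = \left(6 - 5 n\right) \cdot (5)^n.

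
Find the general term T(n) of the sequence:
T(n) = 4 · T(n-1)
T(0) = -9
Pure geometric recurrence with ratio 4.
By induction T(n) = T(0) · (4)^n = - 9 \cdot 4^{n}.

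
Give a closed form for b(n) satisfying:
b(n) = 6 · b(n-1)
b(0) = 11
Pure geometric recurrence with ratio 6.
By induction b(n) = b(0) · (6)^n = 11 \cdot 6^{n}.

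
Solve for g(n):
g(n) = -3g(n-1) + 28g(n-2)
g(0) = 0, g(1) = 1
Characteristic equation: x² + 3x - 28 = 0, which factors as (x - (-7))(x - (4)) = 0.
Roots r₁ = -7, r₂ = 4 (distinct).
General solution: g(n) = A·(-7)^n + B·(4)^n.
From g(0) = 0: A + B = 0.
From g(1) = 1: -7A + 4B = 1.
Solving: A = - \frac{1}{11}, B = \frac{1}{11}.
So g(n) = - \frac{\left(-7\right)^{n}}{11} + \frac{4^{n}}{11}.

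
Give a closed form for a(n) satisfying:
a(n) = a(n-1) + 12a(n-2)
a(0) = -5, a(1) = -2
Characteristic equation: x² - x - 12 = 0, which factors as (x - (-3))(x - (4)) = 0.
Roots r₁ = -3, r₂ = 4 (distinct).
General solution: a(n) = A·(-3)^n + B·(4)^n.
From a(0) = -5: A + B = -5.
From a(1) = -2: -3A + 4B = -2.
Solving: A = - \frac{18}{7}, B = - \frac{17}{7}.
So a(n) = - \frac{18 \left(-3\right)^{n}}{7} - \frac{17 \cdot 4^{n}}{7}.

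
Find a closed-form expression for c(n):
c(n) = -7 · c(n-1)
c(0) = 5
Pure geometric recurrence with ratio -7.
By induction c(n) = c(0) · (-7)^n = 5 \left(-7\right)^{n}.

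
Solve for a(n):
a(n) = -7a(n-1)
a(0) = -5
This is a homogeneous first-order recurrence with ratio -7.
By induction a(n) = a(0) · (-7)^n = - 5 \left(-7\right)^{n}.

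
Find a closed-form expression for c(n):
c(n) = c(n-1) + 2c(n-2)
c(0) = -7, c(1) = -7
Characteristic equation: x² - x - 2 = 0, which factors as (x - (-1))(x - (2)) = 0.
Roots r₁ = -1, r₂ = 2 (distinct).
General solution: c(n) = A·(-1)^n + B·(2)^n.
From c(0) = -7: A + B = -7.
From c(1) = -7: -A + 2B = -7.
Solving: A = - \frac{7}{3}, B = - \frac{14}{3}.
So c(n) = - \frac{7 \left(-1\right)^{n}}{3} - \frac{14 \cdot 2^{n}}{3}.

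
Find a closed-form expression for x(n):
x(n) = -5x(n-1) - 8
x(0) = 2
First-order linear non-homogeneous.
Homogeneous solution: x_h(n) = A·(-5)^n.
Try constant particular solution x_p = K: K = -5K - 8 ⇒ K = - \frac{4}{3}.
General: x(n) = A·(-5)^n - \frac{4}{3}.
Apply x(0) = 2: A - \frac{4}{3} = 2 ⇒ A = \frac{10}{3}.
So x(n) = \frac{10 \left(-5\right)^{n}}{3} - \frac{4}{3}.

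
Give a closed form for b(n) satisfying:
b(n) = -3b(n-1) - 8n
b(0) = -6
First-order linear with linear forcing.
Homogeneous solution: b_h(n) = A·(-3)^n.
Try particular b_p(n) = pn + q. Substituting:
  pn + q = -3(p(n-1) + q) - 8n.
Matching the n-coefficient: p = -3p - 8 ⇒ p = -2.
Matching constants: q = 3p - 3q ⇒ q = - \frac{3}{2}.
General: b(n) = A·(-3)^n - 2 n - \frac{3}{2}.
Apply b(0) = -6: A - \frac{3}{2} = -6 ⇒ A = - \frac{9}{2}.
So b(n) = - \frac{9 \left(-3\right)^{n}}{2} - 2 n - \frac{3}{2}.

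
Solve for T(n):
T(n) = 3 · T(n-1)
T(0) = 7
Pure geometric recurrence with ratio 3.
By induction T(n) = T(0) · (3)^n = 7 \cdot 3^{n}.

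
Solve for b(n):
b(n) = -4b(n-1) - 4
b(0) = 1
First-order linear non-homogeneous.
Homogeneous solution: b_h(n) = A·(-4)^n.
Try constant particular solution b_p = K: K = -4K - 4 ⇒ K = - \frac{4}{5}.
General: b(n) = A·(-4)^n - \frac{4}{5}.
Apply b(0) = 1: A - \frac{4}{5} = 1 ⇒ A = \frac{9}{5}.
So b(n) = \frac{9 \left(-4\right)^{n}}{5} - \frac{4}{5}.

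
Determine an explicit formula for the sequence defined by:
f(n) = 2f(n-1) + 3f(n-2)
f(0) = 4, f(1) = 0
Characteristic equation: x² - 2x - 3 = 0, which factors as (x - (-1))(x - (3)) = 0.
Roots r₁ = -1, r₂ = 3 (distinct).
General solution: f(n) = A·(-1)^n + B·(3)^n.
From f(0) = 4: A + B = 4.
From f(1) = 0: -A + 3B = 0.
Solving: A = 3, B = 1.
So f(n) = 3 \left(-1\right)^{n} + 3^{n}.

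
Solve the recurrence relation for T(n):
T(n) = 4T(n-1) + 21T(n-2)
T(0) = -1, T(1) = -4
Characteristic equation: x² - 4x - 21 = 0, which factors as (x - (-3))(x - (7)) = 0.
Roots r₁ = -3, r₂ = 7 (distinct).
General solution: T(n) = A·(-3)^n + B·(7)^n.
From T(0) = -1: A + B = -1.
From T(1) = -4: -3A + 7B = -4.
Solving: A = - \frac{3}{10}, B = - \frac{7}{10}.
So T(n) = - \frac{3 \left(-3\right)^{n}}{10} - \frac{7 \cdot 7^{n}}{10}.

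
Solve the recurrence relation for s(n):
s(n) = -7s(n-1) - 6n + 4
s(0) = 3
First-order linear with linear forcing.
Homogeneous solution: s_h(n) = A·(-7)^n.
Try particular s_p(n) = pn + q. Substituting:
  pn + q = -7(p(n-1) + q) - 6n + 4.
Matching the n-coefficient: p = -7p - 6 ⇒ p = - \frac{3}{4}.
Matching constants: q = 7p - 7q + 4 ⇒ q = - \frac{5}{32}.
General: s(n) = A·(-7)^n - \frac{3 n}{4} - \frac{5}{32}.
Apply s(0) = 3: A - \frac{5}{32} = 3 ⇒ A = \frac{101}{32}.
So s(n) = \frac{101 \left(-7\right)^{n}}{32} - \frac{3 n}{4} - \frac{5}{32}.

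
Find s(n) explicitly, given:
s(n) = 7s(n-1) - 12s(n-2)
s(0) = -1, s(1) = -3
Characteristic equation: x² - 7x + 12 = 0, which factors as (x - (3))(x - (4)) = 0.
Roots r₁ = 3, r₂ = 4 (distinct).
General solution: s(n) = A·(3)^n + B·(4)^n.
From s(0) = -1: A + B = -1.
From s(1) = -3: 3A + 4B = -3.
Solving: A = -1, B = 0.
So s(n) = - 3^{n}.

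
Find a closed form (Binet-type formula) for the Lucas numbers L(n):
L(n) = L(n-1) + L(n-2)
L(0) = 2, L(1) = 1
This is the Lucas sequence.
Characteristic equation: x² - x - 1 = 0; roots r₁ = \frac{1}{2} + \frac{\sqrt{5}}{2}, r₂ = \frac{1}{2} - \frac{\sqrt{5}}{2}.
General: L(n) = A·r₁^n + B·r₂^n. Solving with L(0)=2, L(1)=1 gives A = 1, B = 1.
So L(n) = 2^{- n} \left(\left(1 - \sqrt{5}\right)^{n} + \left(1 + \sqrt{5}\right)^{n}\right).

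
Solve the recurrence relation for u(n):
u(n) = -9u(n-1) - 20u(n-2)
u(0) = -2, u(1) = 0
Characteristic equation: x² + 9x + 20 = 0, which factors as (x - (-4))(x - (-5)) = 0.
Roots r₁ = -4, r₂ = -5 (distinct).
General solution: u(n) = A·(-4)^n + B·(-5)^n.
From u(0) = -2: A + B = -2.
From u(1) = 0: -4A - 5B = 0.
Solving: A = -10, B = 8.
So u(n) = - 10 \left(-4\right)^{n} + 8 \left(-5\right)^{n}.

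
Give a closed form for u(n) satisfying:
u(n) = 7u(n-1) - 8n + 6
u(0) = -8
First-order linear with linear forcing.
Homogeneous solution: u_h(n) = A·(7)^n.
Try particular u_p(n) = pn + q. Substituting:
  pn + q = 7(p(n-1) + q) - 8n + 6.
Matching the n-coefficient: p = 7p - 8 ⇒ p = \frac{4}{3}.
Matching constants: q = -7p + 7q + 6 ⇒ q = \frac{5}{9}.
General: u(n) = A·(7)^n + \frac{4 n}{3} + \frac{5}{9}.
Apply u(0) = -8: A + \frac{5}{9} = -8 ⇒ A = - \frac{77}{9}.
So u(n) = - \frac{77 \cdot 7^{n}}{9} + \frac{4 n}{3} + \frac{5}{9}.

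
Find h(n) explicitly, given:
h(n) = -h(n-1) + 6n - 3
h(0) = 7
First-order linear with linear forcing.
Homogeneous solution: h_h(n) = A·(-1)^n.
Try particular h_p(n) = pn + q. Substituting:
  pn + q = -(p(n-1) + q) + 6n - 3.
Matching the n-coefficient: p = -p + 6 ⇒ p = 3.
Matching constants: q = p - q - 3 ⇒ q = 0.
General: h(n) = A·(-1)^n + 3 n + 0.
Apply h(0) = 7: A + 0 = 7 ⇒ A = 7.
So h(n) = 7 \left(-1\right)^{n} + 3 n.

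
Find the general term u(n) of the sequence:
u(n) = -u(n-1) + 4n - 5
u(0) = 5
First-order linear with linear forcing.
Homogeneous solution: u_h(n) = A·(-1)^n.
Try particular u_p(n) = pn + q. Substituting:
  pn + q = -(p(n-1) + q) + 4n - 5.
Matching the n-coefficient: p = -p + 4 ⇒ p = 2.
Matching constants: q = p - q - 5 ⇒ q = - \frac{3}{2}.
General: u(n) = A·(-1)^n + 2 n - \frac{3}{2}.
Apply u(0) = 5: A - \frac{3}{2} = 5 ⇒ A = \frac{13}{2}.
So u(n) = \frac{13 \left(-1\right)^{n}}{2} + 2 n - \frac{3}{2}.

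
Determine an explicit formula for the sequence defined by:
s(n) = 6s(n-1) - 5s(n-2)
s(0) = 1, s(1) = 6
Characteristic equation: x² - 6x + 5 = 0, which factors as (x - (5))(x - (1)) = 0.
Roots r₁ = 5, r₂ = 1 (distinct).
General solution: s(n) = A·(5)^n + B·(1)^n.
From s(0) = 1: A + B = 1.
From s(1) = 6: 5A + B = 6.
Solving: A = \frac{5}{4}, B = - \frac{1}{4}.
So s(n) = \frac{5 \cdot 5^{n}}{4} - \frac{1}{4}.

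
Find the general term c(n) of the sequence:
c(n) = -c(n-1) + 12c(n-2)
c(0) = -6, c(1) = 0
Characteristic equation: x² + x - 12 = 0, which factors as (x - (-4))(x - (3)) = 0.
Roots r₁ = -4, r₂ = 3 (distinct).
General solution: c(n) = A·(-4)^n + B·(3)^n.
From c(0) = -6: A + B = -6.
From c(1) = 0: -4A + 3B = 0.
Solving: A = - \frac{18}{7}, B = - \frac{24}{7}.
So c(n) = - \frac{18 \left(-4\right)^{n}}{7} - \frac{24 \cdot 3^{n}}{7}.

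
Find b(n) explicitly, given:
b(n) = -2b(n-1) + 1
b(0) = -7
First-order linear non-homogeneous.
Homogeneous solution: b_h(n) = A·(-2)^n.
Try constant particular solution b_p = K: K = -2K + 1 ⇒ K = \frac{1}{3}.
General: b(n) = A·(-2)^n + \frac{1}{3}.
Apply b(0) = -7: A + \frac{1}{3} = -7 ⇒ A = - \frac{22}{3}.
So b(n) = \frac{1}{3} - \frac{22 \left(-2\right)^{n}}{3}.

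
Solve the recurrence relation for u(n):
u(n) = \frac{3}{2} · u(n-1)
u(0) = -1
Pure geometric recurrence with ratio \frac{3}{2}.
By induction u(n) = u(0) · (\frac{3}{2})^n = - \left(\frac{3}{2}\right)^{n}.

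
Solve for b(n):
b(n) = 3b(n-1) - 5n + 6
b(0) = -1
First-order linear with linear forcing.
Homogeneous solution: b_h(n) = A·(3)^n.
Try particular b_p(n) = pn + q. Substituting:
  pn + q = 3(p(n-1) + q) - 5n + 6.
Matching the n-coefficient: p = 3p - 5 ⇒ p = \frac{5}{2}.
Matching constants: q = -3p + 3q + 6 ⇒ q = \frac{3}{4}.
General: b(n) = A·(3)^n + \frac{5 n}{2} + \frac{3}{4}.
Apply b(0) = -1: A + \frac{3}{4} = -1 ⇒ A = - \frac{7}{4}.
So b(n) = - \frac{7 \cdot 3^{n}}{4} + \frac{5 n}{2} + \frac{3}{4}.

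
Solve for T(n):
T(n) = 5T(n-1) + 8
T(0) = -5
First-order linear non-homogeneous.
Homogeneous solution: T_h(n) = A·(5)^n.
Try constant particular solution T_p = K: K = 5K + 8 ⇒ K = -2.
General: T(n) = A·(5)^n - 2.
Apply T(0) = -5: A - 2 = -5 ⇒ A = -3.
So T(n) = - 3 \cdot 5^{n} - 2.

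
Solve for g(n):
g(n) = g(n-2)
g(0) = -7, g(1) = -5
Characteristic equation: x² - 1 = 0, which factors as (x - (1))(x - (-1)) = 0.
Roots r₁ = 1, r₂ = -1 (distinct).
General solution: g(n) = A·(1)^n + B·(-1)^n.
From g(0) = -7: A + B = -7.
From g(1) = -5: A - B = -5.
Solving: A = -6, B = -1.
So g(n) = - \left(-1\right)^{n} - 6.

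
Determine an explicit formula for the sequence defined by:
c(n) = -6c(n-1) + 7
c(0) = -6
First-order linear non-homogeneous.
Homogeneous solution: c_h(n) = A·(-6)^n.
Try constant particular solution c_p = K: K = -6K + 7 ⇒ K = 1.
General: c(n) = A·(-6)^n + 1.
Apply c(0) = -6: A + 1 = -6 ⇒ A = -7.
So c(n) = 1 - 7 \left(-6\right)^{n}.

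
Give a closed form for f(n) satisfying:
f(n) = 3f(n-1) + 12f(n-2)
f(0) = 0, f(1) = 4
Characteristic equation: x² - 3x - 12 = 0.
Discriminant Δ = (3)² + 4·(12) = 57.
Roots r₁,₂ = (3 ± √57)/2, so r₁ = \frac{3}{2} + \frac{\sqrt{57}}{2}, r₂ = \frac{3}{2} - \frac{\sqrt{57}}{2}.
General solution: f(n) = A·r₁^n + B·r₂^n.
From the initial conditions, A + B = 0 and r₁A + r₂B = 4.
Since r₁ - r₂ = √57: A = (4 - (0)r₂)/√57 = \frac{4 \sqrt{57}}{57}, and B = 0 - A = - \frac{4 \sqrt{57}}{57}.
So f(n) = \left(\frac{4 \sqrt{57}}{57}\right)\left(\frac{3}{2} + \frac{\sqrt{57}}{2}\right)^n + \left(- \frac{4 \sqrt{57}}{57}\right)\left(\frac{3}{2} - \frac{\sqrt{57}}{2}\right)^n.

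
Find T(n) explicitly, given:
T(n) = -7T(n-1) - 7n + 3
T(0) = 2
First-order linear with linear forcing.
Homogeneous solution: T_h(n) = A·(-7)^n.
Try particular T_p(n) = pn + q. Substituting:
  pn + q = -7(p(n-1) + q) - 7n + 3.
Matching the n-coefficient: p = -7p - 7 ⇒ p = - \frac{7}{8}.
Matching constants: q = 7p - 7q + 3 ⇒ q = - \frac{25}{64}.
General: T(n) = A·(-7)^n - \frac{7 n}{8} - \frac{25}{64}.
Apply T(0) = 2: A - \frac{25}{64} = 2 ⇒ A = \frac{153}{64}.
So T(n) = \frac{153 \left(-7\right)^{n}}{64} - \frac{7 n}{8} - \frac{25}{64}.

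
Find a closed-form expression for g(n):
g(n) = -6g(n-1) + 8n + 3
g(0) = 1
First-order linear with linear forcing.
Homogeneous solution: g_h(n) = A·(-6)^n.
Try particular g_p(n) = pn + q. Substituting:
  pn + q = -6(p(n-1) + q) + 8n + 3.
Matching the n-coefficient: p = -6p + 8 ⇒ p = \frac{8}{7}.
Matching constants: q = 6p - 6q + 3 ⇒ q = \frac{69}{49}.
General: g(n) = A·(-6)^n + \frac{8 n}{7} + \frac{69}{49}.
Apply g(0) = 1: A + \frac{69}{49} = 1 ⇒ A = - \frac{20}{49}.
So g(n) = - \frac{20 \left(-6\right)^{n}}{49} + \frac{8 n}{7} + \frac{69}{49}.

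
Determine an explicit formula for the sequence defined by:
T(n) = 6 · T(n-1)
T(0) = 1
Pure geometric recurrence with ratio 6.
By induction T(n) = T(0) · (6)^n = 6^{n}.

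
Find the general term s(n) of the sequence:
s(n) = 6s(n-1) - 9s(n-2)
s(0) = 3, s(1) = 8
Characteristic equation: x² - 6x + 9 = 0, which is (x - (3))².
Repeated root r = 3.
General solution: s(n) = (A + Bn)·(3)^n.
From s(0) = 3: A = 3.
From s(1) = 8: (A + B)·(3) = 8 ⇒ B = - \frac{1}{3}.
So s(n) = \left(3 - \frac{n}{3}\right) \cdot (3)^n.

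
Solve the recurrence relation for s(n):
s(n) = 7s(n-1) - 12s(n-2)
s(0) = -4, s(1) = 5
Characteristic equation: x² - 7x + 12 = 0, which factors as (x - (4))(x - (3)) = 0.
Roots r₁ = 4, r₂ = 3 (distinct).
General solution: s(n) = A·(4)^n + B·(3)^n.
From s(0) = -4: A + B = -4.
From s(1) = 5: 4A + 3B = 5.
Solving: A = 17, B = -21.
So s(n) = - 21 \cdot 3^{n} + 17 \cdot 4^{n}.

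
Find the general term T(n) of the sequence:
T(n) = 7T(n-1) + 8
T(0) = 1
First-order linear non-homogeneous.
Homogeneous solution: T_h(n) = A·(7)^n.
Try constant particular solution T_p = K: K = 7K + 8 ⇒ K = - \frac{4}{3}.
General: T(n) = A·(7)^n - \frac{4}{3}.
Apply T(0) = 1: A - \frac{4}{3} = 1 ⇒ A = \frac{7}{3}.
So T(n) = \frac{7 \cdot 7^{n}}{3} - \frac{4}{3}.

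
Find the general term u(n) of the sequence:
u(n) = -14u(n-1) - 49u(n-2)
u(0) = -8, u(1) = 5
Characteristic equation: x² + 14x + 49 = 0, which is (x - (-7))².
Repeated root r = -7.
General solution: u(n) = (A + Bn)·(-7)^n.
From u(0) = -8: A = -8.
From u(1) = 5: (A + B)·(-7) = 5 ⇒ B = \frac{51}{7}.
So u(n) = \left(\frac{51 n}{7} - 8\right) \cdot (-7)^n.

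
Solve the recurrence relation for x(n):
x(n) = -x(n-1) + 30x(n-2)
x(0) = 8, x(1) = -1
Characteristic equation: x² + x - 30 = 0, which factors as (x - (5))(x - (-6)) = 0.
Roots r₁ = 5, r₂ = -6 (distinct).
General solution: x(n) = A·(5)^n + B·(-6)^n.
From x(0) = 8: A + B = 8.
From x(1) = -1: 5A - 6B = -1.
Solving: A = \frac{47}{11}, B = \frac{41}{11}.
So x(n) = \frac{41 \left(-6\right)^{n}}{11} + \frac{47 \cdot 5^{n}}{11}.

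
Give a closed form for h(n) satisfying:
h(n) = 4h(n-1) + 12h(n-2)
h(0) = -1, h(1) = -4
Characteristic equation: x² - 4x - 12 = 0, which factors as (x - (6))(x - (-2)) = 0.
Roots r₁ = 6, r₂ = -2 (distinct).
General solution: h(n) = A·(6)^n + B·(-2)^n.
From h(0) = -1: A + B = -1.
From h(1) = -4: 6A - 2B = -4.
Solving: A = - \frac{3}{4}, B = - \frac{1}{4}.
So h(n) = - \frac{\left(-2\right)^{n}}{4} - \frac{3 \cdot 6^{n}}{4}.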